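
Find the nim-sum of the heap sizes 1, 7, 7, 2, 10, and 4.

Bitwise XOR of the heap sizes:
  0001  (1)
  0111  (7)
  0111  (7)
  0010  (2)
  1010  (10)
  0100  (4)
  ----
  1101  (13)

13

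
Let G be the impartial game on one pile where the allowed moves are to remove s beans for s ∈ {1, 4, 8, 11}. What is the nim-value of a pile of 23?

2

Compute g(0), g(1), … for moves {1, 4, 8, 11}:
k:     0  1  2  3  4  5  6  7  8  9 10 11 12 13 14 15 16 17 18 19 20 21 22 23
g(k):  0  1  0  1  2  0  1  0  1  2  3  2  0  1  0  1  2  0  1  0  1  2  3  2
So g(23) = 2.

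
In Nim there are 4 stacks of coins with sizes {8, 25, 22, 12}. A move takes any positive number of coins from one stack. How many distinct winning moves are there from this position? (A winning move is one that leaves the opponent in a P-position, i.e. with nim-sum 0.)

Write each in binary and XOR column by column:
  01000  (8)
  11001  (25)
  10110  (22)
  01100  (12)
  -----
  01011  (11)
The overall nim-sum is X = 11. A stack of size p has a winning move iff p XOR X < p (reduce it to p XOR X).
  8: 8 XOR 11 = 3 < 8 — winning move (to 3).
  25: 25 XOR 11 = 18 < 25 — winning move (to 18).
  22: 22 XOR 11 = 29 ≥ 22 — no move.
  12: 12 XOR 11 = 7 < 12 — winning move (to 7).
That gives 3 winning moves.

3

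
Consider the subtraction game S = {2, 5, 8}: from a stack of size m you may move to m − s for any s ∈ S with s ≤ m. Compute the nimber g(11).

Compute g(0), g(1), … for moves {2, 5, 8}:
k:     0  1  2  3  4  5  6  7  8  9 10 11
g(k):  0  0  1  1  0  2  1  0  2  1  0  0
So g(11) = 0.

0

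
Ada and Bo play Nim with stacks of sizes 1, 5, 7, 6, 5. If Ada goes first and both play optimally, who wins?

Nim-sum: 1 XOR 5 XOR 7 XOR 6 XOR 5 = 0.
The nim-sum is 0, so this is a P-position: the player to move is in a losing position under optimal play; Ada is about to move from it and so loses — Bo wins.

Bo wins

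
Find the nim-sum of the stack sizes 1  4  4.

1

Bitwise XOR of the heap sizes:
  001  (1)
  100  (4)
  100  (4)
  ---
  001  (1)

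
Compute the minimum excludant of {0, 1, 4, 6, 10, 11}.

2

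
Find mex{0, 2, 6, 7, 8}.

0 is in the set but 1 is not, so the mex is 1.

1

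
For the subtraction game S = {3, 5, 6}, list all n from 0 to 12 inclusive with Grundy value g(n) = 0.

Compute g(0), g(1), … for moves {3, 5, 6}:
k:     0  1  2  3  4  5  6  7  8  9 10 11 12
g(k):  0  0  0  1  1  1  2  2  2  0  0  0  1
The P-positions (g = 0) in 0..12 are 0, 1, 2, 9, 10, 11.

0, 1, 2, 9, 10, 11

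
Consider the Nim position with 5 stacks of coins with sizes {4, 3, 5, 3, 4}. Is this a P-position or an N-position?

Compute the nim-sum pairwise:
4 ^ 3 = 7
7 ^ 5 = 2
2 ^ 3 = 1
1 ^ 4 = 5
The nim-sum is 5 ≠ 0, so this is an N-position: the player to move can win.

N-position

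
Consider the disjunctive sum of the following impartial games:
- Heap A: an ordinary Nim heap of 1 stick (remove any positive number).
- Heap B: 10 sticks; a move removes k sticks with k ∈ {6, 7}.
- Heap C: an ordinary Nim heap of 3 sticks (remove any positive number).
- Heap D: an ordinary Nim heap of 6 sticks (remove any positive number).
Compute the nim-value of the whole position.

Heap A is a plain Nim heap of size 1, so its Grundy value is 1.
Grundy values for heap B (subtraction set {6, 7}):
k:     0  1  2  3  4  5  6  7  8  9 10
g(k):  0  0  0  0  0  0  1  1  1  1  1
So g(10) = 1.
Heap C is a plain Nim heap of size 3, so its Grundy value is 3.
Heap D is a plain Nim heap of size 6, so its Grundy value is 6.
The value of a disjunctive sum is the nim-sum of the parts.
Combined value = 1 XOR 1 XOR 3 XOR 6 = 5.

5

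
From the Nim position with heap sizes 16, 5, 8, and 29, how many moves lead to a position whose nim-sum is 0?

Nim-sum: 16 ^ 5 ^ 8 ^ 29 = 0.
The nim-sum is already 0, so every move leaves a nonzero nim-sum — there are no winning moves.

0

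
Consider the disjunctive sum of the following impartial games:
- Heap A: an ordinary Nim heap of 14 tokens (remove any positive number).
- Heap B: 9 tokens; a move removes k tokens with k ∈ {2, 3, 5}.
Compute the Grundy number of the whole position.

Heap A is a plain Nim heap of size 14, so its Grundy value is 14.
Build the Grundy sequence for heap B with g(k) = mex{g(k−s) : s ∈ {2, 3, 5}, s ≤ k}:
g(0) = mex{} = 0
g(1) = mex{} = 0
g(2) = mex{0} = 1
g(3) = mex{0} = 1
g(4) = mex{0,1} = 2
g(5) = mex{0,1} = 2
g(6) = mex{0,1,2} = 3
g(7) = mex{1,2} = 0
g(8) = mex{1,2,3} = 0
g(9) = mex{0,2,3} = 1
So g(9) = 1.
The value of a disjunctive sum is the nim-sum of the parts.
Combined value = 14 XOR 1 = 15.

15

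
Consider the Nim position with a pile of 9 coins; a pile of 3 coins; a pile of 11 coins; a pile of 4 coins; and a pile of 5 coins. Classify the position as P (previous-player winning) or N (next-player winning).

Nim-sum: 9 ^ 3 ^ 11 ^ 4 ^ 5 = 0.
The nim-sum is 0, so this is a P-position: the player to move is in a losing position under optimal play.

P-position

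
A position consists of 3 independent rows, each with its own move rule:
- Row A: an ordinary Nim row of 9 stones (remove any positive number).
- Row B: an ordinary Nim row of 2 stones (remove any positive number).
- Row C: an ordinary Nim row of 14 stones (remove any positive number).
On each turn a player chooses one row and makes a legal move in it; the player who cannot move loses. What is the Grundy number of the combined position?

Row A is a plain Nim row of size 9, so its Grundy value is 9.
Row B is a plain Nim row of size 2, so its Grundy value is 2.
Row C is a plain Nim row of size 14, so its Grundy value is 14.
The value of a disjunctive sum is the nim-sum of the parts.
Combined value = 9 XOR 2 XOR 14 = 5.

5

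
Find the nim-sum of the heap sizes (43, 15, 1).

Compute the nim-sum pairwise:
43 ^ 15 = 36
36 ^ 1 = 37

37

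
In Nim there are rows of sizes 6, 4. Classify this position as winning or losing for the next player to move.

Winning position

In binary:
  110  (6)
  100  (4)
  ---
  010  (2)
The nim-sum is 2 ≠ 0, so this is an N-position: the player to move can win.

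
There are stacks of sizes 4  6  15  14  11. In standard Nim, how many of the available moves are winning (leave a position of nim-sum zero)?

Compute the nim-sum pairwise:
4 ^ 6 = 2
2 ^ 15 = 13
13 ^ 14 = 3
3 ^ 11 = 8
The overall nim-sum is X = 8. A stack of size p has a winning move iff p XOR X < p (reduce it to p XOR X).
  4: 4 XOR 8 = 12 ≥ 4 — no move.
  6: 6 XOR 8 = 14 ≥ 6 — no move.
  15: 15 XOR 8 = 7 < 15 — winning move (to 7).
  14: 14 XOR 8 = 6 < 14 — winning move (to 6).
  11: 11 XOR 8 = 3 < 11 — winning move (to 3).
That gives 3 winning moves.

3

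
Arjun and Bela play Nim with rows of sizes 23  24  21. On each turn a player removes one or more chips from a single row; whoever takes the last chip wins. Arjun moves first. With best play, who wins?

Arjun wins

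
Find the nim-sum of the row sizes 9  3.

10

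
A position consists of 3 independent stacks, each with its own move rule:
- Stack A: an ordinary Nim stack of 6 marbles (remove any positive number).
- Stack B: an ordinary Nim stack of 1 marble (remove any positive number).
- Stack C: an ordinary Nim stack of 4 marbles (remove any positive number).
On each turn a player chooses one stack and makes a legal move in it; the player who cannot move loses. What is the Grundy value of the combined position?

Stack A is a plain Nim stack of size 6, so its Grundy value is 6.
Stack B is a plain Nim stack of size 1, so its Grundy value is 1.
Stack C is a plain Nim stack of size 4, so its Grundy value is 4.
By the Sprague-Grundy theorem, the Grundy value of a sum of independent games is the XOR of the component values.
Combined value = 6 ⊕ 1 ⊕ 4 = 3.

3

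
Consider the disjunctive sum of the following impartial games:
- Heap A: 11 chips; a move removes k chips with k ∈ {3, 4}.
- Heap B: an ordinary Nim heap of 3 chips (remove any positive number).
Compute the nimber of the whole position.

2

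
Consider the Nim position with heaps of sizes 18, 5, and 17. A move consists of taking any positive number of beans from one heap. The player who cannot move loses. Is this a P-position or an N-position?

N-position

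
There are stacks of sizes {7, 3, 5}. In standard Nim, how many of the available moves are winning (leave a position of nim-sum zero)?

3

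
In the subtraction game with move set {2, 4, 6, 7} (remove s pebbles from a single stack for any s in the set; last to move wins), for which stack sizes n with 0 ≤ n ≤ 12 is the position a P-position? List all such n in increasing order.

Build the Grundy sequence with g(k) = mex{g(k−s) : s ∈ {2, 4, 6, 7}, s ≤ k}:
g(0) = mex{} = 0
g(1) = mex{} = 0
g(2) = mex{0} = 1
g(3) = mex{0} = 1
g(4) = mex{0,1} = 2
g(5) = mex{0,1} = 2
g(6) = mex{0,1,2} = 3
g(7) = mex{0,1,2} = 3
g(8) = mex{0,1,2,3} = 4
g(9) = mex{1,2,3} = 0
g(10) = mex{1,2,3,4} = 0
g(11) = mex{0,2,3} = 1
g(12) = mex{0,2,3,4} = 1
The P-positions (g = 0) in 0..12 are 0, 1, 9, 10.

0, 1, 9, 10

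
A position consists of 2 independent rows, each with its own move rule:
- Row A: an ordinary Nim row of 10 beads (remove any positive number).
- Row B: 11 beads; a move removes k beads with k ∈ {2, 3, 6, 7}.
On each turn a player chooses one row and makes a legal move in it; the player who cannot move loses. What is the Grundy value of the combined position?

11

Row A is a plain Nim row of size 10, so its Grundy value is 10.
For row B, compute g(0), g(1), … with moves {2, 3, 6, 7}:
g(0) = mex{} = 0
g(1) = mex{} = 0
g(2) = mex{0} = 1
g(3) = mex{0} = 1
g(4) = mex{0,1} = 2
g(5) = mex{1} = 0
g(6) = mex{0,1,2} = 3
g(7) = mex{0,2} = 1
g(8) = mex{0,1,3} = 2
g(9) = mex{1,3} = 0
g(10) = mex{1,2} = 0
g(11) = mex{0,2} = 1
So g(11) = 1.
By the Sprague-Grundy theorem, the Grundy value of a sum of independent games is the XOR of the component values.
Combined value = 10 XOR 1 = 11.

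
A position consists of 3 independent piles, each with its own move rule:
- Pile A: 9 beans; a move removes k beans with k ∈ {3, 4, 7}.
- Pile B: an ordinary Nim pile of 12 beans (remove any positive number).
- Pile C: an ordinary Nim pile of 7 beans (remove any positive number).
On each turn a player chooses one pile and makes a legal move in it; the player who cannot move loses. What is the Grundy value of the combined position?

8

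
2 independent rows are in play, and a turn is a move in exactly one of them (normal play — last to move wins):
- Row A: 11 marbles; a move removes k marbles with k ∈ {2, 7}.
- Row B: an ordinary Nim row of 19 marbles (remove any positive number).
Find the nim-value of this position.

18

Build the Grundy sequence for row A with g(k) = mex{g(k−s) : s ∈ {2, 7}, s ≤ k}:
g(0) = mex{} = 0
g(1) = mex{} = 0
g(2) = mex{0} = 1
g(3) = mex{0} = 1
g(4) = mex{1} = 0
g(5) = mex{1} = 0
g(6) = mex{0} = 1
g(7) = mex{0} = 1
g(8) = mex{0,1} = 2
g(9) = mex{1} = 0
g(10) = mex{1,2} = 0
g(11) = mex{0} = 1
So g(11) = 1.
Row B is a plain Nim row of size 19, so its Grundy value is 19.
The value of a disjunctive sum is the nim-sum of the parts.
Combined value = 1 XOR 19 = 18.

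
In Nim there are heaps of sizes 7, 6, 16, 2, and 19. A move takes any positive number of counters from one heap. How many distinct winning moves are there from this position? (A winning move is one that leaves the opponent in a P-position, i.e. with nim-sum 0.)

0

Nim-sum: 7 ^ 6 ^ 16 ^ 2 ^ 19 = 0.
The nim-sum is already 0, so every move leaves a nonzero nim-sum — there are no winning moves.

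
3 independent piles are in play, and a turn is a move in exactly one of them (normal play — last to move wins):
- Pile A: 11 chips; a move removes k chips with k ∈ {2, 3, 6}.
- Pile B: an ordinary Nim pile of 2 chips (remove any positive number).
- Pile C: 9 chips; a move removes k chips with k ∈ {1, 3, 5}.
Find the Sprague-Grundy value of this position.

Grundy values for pile A (subtraction set {2, 3, 6}):
g(0) = mex{} = 0
g(1) = mex{} = 0
g(2) = mex{0} = 1
g(3) = mex{0} = 1
g(4) = mex{0,1} = 2
g(5) = mex{1} = 0
g(6) = mex{0,1,2} = 3
g(7) = mex{0,2} = 1
g(8) = mex{0,1,3} = 2
g(9) = mex{1,3} = 0
g(10) = mex{1,2} = 0
g(11) = mex{0,2} = 1
So g(11) = 1.
Pile B is a plain Nim pile of size 2, so its Grundy value is 2.
Grundy values for pile C (subtraction set {1, 3, 5}):
g(0) = mex{} = 0
g(1) = mex{0} = 1
g(2) = mex{1} = 0
g(3) = mex{0} = 1
g(4) = mex{1} = 0
g(5) = mex{0} = 1
g(6) = mex{1} = 0
g(7) = mex{0} = 1
g(8) = mex{1} = 0
g(9) = mex{0} = 1
So g(9) = 1.
By the Sprague-Grundy theorem, the Grundy value of a sum of independent games is the XOR of the component values.
Combined value = 1 XOR 2 XOR 1 = 2.

2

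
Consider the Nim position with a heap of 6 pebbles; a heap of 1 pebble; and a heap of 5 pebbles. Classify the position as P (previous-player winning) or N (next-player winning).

Compute the nim-sum pairwise:
6 XOR 1 = 7
7 XOR 5 = 2
The nim-sum is 2 ≠ 0, so this is an N-position: the player to move can win.

N-position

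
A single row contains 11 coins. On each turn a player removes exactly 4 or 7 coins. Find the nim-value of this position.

0

Compute g(0), g(1), … for moves {4, 7}:
k:     0  1  2  3  4  5  6  7  8  9 10 11
g(k):  0  0  0  0  1  1  1  1  2  2  2  0
So g(11) = 0.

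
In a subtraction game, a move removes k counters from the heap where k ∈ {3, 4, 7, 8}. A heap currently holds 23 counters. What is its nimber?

0

Compute g(0), g(1), … for moves {3, 4, 7, 8}:
k:     0  1  2  3  4  5  6  7  8  9 10 11 12 13 14 15 16 17 18 19 20 21 22 23
g(k):  0  0  0  1  1  1  2  2  2  3  3  0  0  0  1  1  1  2  2  2  3  3  0  0
So g(23) = 0.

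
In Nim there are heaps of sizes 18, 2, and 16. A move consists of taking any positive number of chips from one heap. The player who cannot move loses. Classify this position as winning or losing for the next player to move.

Losing position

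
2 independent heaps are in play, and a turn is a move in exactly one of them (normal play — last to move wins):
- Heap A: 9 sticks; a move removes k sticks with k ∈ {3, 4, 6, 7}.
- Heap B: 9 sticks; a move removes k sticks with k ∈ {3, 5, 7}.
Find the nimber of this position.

0

Grundy values for heap A (subtraction set {3, 4, 6, 7}):
k:     0  1  2  3  4  5  6  7  8  9
g(k):  0  0  0  1  1  1  2  2  2  3
So g(9) = 3.
Build the Grundy sequence for heap B with g(k) = mex{g(k−s) : s ∈ {3, 5, 7}, s ≤ k}:
k:     0  1  2  3  4  5  6  7  8  9
g(k):  0  0  0  1  1  1  2  2  2  3
So g(9) = 3.
The value of a disjunctive sum is the nim-sum of the parts.
Combined value = 3 ⊕ 3 = 0.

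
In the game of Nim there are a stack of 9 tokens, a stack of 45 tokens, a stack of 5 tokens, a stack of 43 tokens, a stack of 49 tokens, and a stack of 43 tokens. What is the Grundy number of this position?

Compute the nim-sum pairwise:
9 ^ 45 = 36
36 ^ 5 = 33
33 ^ 43 = 10
10 ^ 49 = 59
59 ^ 43 = 16

16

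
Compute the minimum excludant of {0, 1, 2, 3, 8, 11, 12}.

4

The values 0, 1, 2, 3 are all present; 4 is the first non-negative integer missing from the set.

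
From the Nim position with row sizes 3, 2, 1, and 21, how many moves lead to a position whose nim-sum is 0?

1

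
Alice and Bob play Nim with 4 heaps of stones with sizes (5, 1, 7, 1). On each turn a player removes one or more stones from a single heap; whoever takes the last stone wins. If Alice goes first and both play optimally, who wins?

Alice wins

Write each in binary and XOR column by column:
  101  (5)
  001  (1)
  111  (7)
  001  (1)
  ---
  010  (2)
The nim-sum is 2 ≠ 0, so this is an N-position: the player to move can win; Alice has a winning move.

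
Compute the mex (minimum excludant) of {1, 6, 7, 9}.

0

0 is not in the set, so the mex is 0.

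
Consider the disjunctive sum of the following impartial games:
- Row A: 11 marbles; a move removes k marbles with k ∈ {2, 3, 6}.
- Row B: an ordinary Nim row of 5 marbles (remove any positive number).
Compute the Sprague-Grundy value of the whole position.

Build the Grundy sequence for row A with g(k) = mex{g(k−s) : s ∈ {2, 3, 6}, s ≤ k}:
k:     0  1  2  3  4  5  6  7  8  9 10 11
g(k):  0  0  1  1  2  0  3  1  2  0  0  1
So g(11) = 1.
Row B is a plain Nim row of size 5, so its Grundy value is 5.
The value of a disjunctive sum is the nim-sum of the parts.
Combined value = 1 ⊕ 5 = 4.

4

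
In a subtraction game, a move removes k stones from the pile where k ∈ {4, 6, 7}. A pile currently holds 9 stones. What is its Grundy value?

2

Compute g(0), g(1), … for moves {4, 6, 7}:
g(0) = mex{} = 0
g(1) = mex{} = 0
g(2) = mex{} = 0
g(3) = mex{} = 0
g(4) = mex{0} = 1
g(5) = mex{0} = 1
g(6) = mex{0} = 1
g(7) = mex{0} = 1
g(8) = mex{0,1} = 2
g(9) = mex{0,1} = 2
So g(9) = 2.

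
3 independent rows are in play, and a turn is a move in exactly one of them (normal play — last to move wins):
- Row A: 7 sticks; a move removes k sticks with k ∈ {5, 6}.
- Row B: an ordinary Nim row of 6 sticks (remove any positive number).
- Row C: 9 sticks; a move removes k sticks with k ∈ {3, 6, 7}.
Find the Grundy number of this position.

For row A, compute g(0), g(1), … with moves {5, 6}:
k:     0  1  2  3  4  5  6  7
g(k):  0  0  0  0  0  1  1  1
So g(7) = 1.
Row B is a plain Nim row of size 6, so its Grundy value is 6.
For row C, compute g(0), g(1), … with moves {3, 6, 7}:
g(0) = mex{} = 0
g(1) = mex{} = 0
g(2) = mex{} = 0
g(3) = mex{0} = 1
g(4) = mex{0} = 1
g(5) = mex{0} = 1
g(6) = mex{0,1} = 2
g(7) = mex{0,1} = 2
g(8) = mex{0,1} = 2
g(9) = mex{0,1,2} = 3
So g(9) = 3.
The value of a disjunctive sum is the nim-sum of the parts.
Combined value = 1 ⊕ 6 ⊕ 3 = 4.

4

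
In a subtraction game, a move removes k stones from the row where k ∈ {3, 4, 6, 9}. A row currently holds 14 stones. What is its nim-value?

0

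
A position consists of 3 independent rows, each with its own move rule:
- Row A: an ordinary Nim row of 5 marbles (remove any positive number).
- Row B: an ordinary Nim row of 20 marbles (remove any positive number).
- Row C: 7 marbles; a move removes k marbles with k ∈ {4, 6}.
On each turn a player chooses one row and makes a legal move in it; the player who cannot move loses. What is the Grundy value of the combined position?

16

Row A is a plain Nim row of size 5, so its Grundy value is 5.
Row B is a plain Nim row of size 20, so its Grundy value is 20.
Grundy values for row C (subtraction set {4, 6}):
g(0) = mex{} = 0
g(1) = mex{} = 0
g(2) = mex{} = 0
g(3) = mex{} = 0
g(4) = mex{0} = 1
g(5) = mex{0} = 1
g(6) = mex{0} = 1
g(7) = mex{0} = 1
So g(7) = 1.
The value of a disjunctive sum is the nim-sum of the parts.
Combined value = 5 ⊕ 20 ⊕ 1 = 16.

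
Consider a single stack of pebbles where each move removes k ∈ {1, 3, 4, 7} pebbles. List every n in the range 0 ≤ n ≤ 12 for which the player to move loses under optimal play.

0, 2, 8, 10

Build the Grundy sequence with g(k) = mex{g(k−s) : s ∈ {1, 3, 4, 7}, s ≤ k}:
k:     0  1  2  3  4  5  6  7  8  9 10 11 12
g(k):  0  1  0  1  2  3  2  3  0  1  0  1  2
The P-positions (g = 0) in 0..12 are 0, 2, 8, 10.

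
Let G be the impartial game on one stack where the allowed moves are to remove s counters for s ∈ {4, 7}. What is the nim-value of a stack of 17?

Grundy values for subtraction set {4, 7}:
k:     0  1  2  3  4  5  6  7  8  9 10 11 12 13 14 15 16 17
g(k):  0  0  0  0  1  1  1  1  2  2  2  0  0  0  0  1  1  1
So g(17) = 1.

1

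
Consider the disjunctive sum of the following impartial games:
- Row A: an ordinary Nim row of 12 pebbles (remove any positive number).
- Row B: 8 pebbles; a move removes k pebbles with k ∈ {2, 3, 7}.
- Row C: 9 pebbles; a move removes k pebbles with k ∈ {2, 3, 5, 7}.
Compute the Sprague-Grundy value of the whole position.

Row A is a plain Nim row of size 12, so its Grundy value is 12.
Grundy values for row B (subtraction set {2, 3, 7}):
k:     0  1  2  3  4  5  6  7  8
g(k):  0  0  1  1  2  0  0  1  1
So g(8) = 1.
Build the Grundy sequence for row C with g(k) = mex{g(k−s) : s ∈ {2, 3, 5, 7}, s ≤ k}:
k:     0  1  2  3  4  5  6  7  8  9
g(k):  0  0  1  1  2  2  3  3  4  0
So g(9) = 0.
The value of a disjunctive sum is the nim-sum of the parts.
Combined value = 12 ⊕ 1 ⊕ 0 = 13.

13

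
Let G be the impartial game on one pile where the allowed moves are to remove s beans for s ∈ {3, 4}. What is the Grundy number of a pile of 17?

Grundy values for subtraction set {3, 4}:
k:     0  1  2  3  4  5  6  7  8  9 10 11 12 13 14 15 16 17
g(k):  0  0  0  1  1  1  2  0  0  0  1  1  1  2  0  0  0  1
So g(17) = 1.

1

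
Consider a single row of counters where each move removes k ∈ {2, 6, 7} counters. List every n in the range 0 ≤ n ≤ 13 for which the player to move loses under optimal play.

0, 1, 4, 5, 9, 13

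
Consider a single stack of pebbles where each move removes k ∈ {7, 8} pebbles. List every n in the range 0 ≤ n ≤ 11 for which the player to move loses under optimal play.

0, 1, 2, 3, 4, 5, 6

Build the Grundy sequence with g(k) = mex{g(k−s) : s ∈ {7, 8}, s ≤ k}:
k:     0  1  2  3  4  5  6  7  8  9 10 11
g(k):  0  0  0  0  0  0  0  1  1  1  1  1
The P-positions (g = 0) in 0..11 are 0, 1, 2, 3, 4, 5, 6.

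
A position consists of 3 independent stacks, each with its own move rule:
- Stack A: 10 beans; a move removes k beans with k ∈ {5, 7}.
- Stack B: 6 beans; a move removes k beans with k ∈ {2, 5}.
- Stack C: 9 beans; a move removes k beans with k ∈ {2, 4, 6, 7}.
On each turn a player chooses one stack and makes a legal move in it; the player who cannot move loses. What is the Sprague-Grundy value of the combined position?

3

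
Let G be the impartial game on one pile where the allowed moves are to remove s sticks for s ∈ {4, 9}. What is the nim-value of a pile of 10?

2

Build the Grundy sequence with g(k) = mex{g(k−s) : s ∈ {4, 9}, s ≤ k}:
g(0) = mex{} = 0
g(1) = mex{} = 0
g(2) = mex{} = 0
g(3) = mex{} = 0
g(4) = mex{0} = 1
g(5) = mex{0} = 1
g(6) = mex{0} = 1
g(7) = mex{0} = 1
g(8) = mex{1} = 0
g(9) = mex{0,1} = 2
g(10) = mex{0,1} = 2
So g(10) = 2.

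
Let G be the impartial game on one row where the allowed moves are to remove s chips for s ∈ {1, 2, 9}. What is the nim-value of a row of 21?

Compute g(0), g(1), … for moves {1, 2, 9}:
k:     0  1  2  3  4  5  6  7  8  9 10 11 12 13 14 15 16 17 18 19 20 21
g(k):  0  1  2  0  1  2  0  1  2  3  0  1  2  0  1  2  0  1  2  3  0  1
So g(21) = 1.

1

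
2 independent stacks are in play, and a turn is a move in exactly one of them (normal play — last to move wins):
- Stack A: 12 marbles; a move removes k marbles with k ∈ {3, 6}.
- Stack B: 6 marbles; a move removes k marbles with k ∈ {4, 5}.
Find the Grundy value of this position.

0

Build the Grundy sequence for stack A with g(k) = mex{g(k−s) : s ∈ {3, 6}, s ≤ k}:
k:     0  1  2  3  4  5  6  7  8  9 10 11 12
g(k):  0  0  0  1  1  1  2  2  2  0  0  0  1
So g(12) = 1.
For stack B, compute g(0), g(1), … with moves {4, 5}:
k:     0  1  2  3  4  5  6
g(k):  0  0  0  0  1  1  1
So g(6) = 1.
The value of a disjunctive sum is the nim-sum of the parts.
Combined value = 1 ⊕ 1 = 0.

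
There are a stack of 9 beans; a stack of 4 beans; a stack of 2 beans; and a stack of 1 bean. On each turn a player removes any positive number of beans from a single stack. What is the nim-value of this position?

Write each in binary and XOR column by column:
  1001  (9)
  0100  (4)
  0010  (2)
  0001  (1)
  ----
  1110  (14)

14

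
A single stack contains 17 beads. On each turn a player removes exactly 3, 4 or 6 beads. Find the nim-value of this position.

Grundy values for subtraction set {3, 4, 6}:
k:     0  1  2  3  4  5  6  7  8  9 10 11 12 13 14 15 16 17
g(k):  0  0  0  1  1  1  2  2  2  0  0  0  1  1  1  2  2  2
So g(17) = 2.

2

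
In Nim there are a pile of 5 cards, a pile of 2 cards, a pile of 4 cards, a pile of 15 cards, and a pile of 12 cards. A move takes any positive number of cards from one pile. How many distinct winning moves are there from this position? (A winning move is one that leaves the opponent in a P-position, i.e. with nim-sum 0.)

0

Bitwise XOR of the heap sizes:
  0101  (5)
  0010  (2)
  0100  (4)
  1111  (15)
  1100  (12)
  ----
  0000  (0)
The nim-sum is already 0, so every move leaves a nonzero nim-sum — there are no winning moves.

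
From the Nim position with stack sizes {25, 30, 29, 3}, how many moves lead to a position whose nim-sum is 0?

3

Nim-sum: 25 ⊕ 30 ⊕ 29 ⊕ 3 = 25.
The overall nim-sum is X = 25. A stack of size p has a winning move iff p XOR X < p (reduce it to p XOR X).
  25: 25 XOR 25 = 0 < 25 — winning move (to 0).
  30: 30 XOR 25 = 7 < 30 — winning move (to 7).
  29: 29 XOR 25 = 4 < 29 — winning move (to 4).
  3: 3 XOR 25 = 26 ≥ 3 — no move.
That gives 3 winning moves.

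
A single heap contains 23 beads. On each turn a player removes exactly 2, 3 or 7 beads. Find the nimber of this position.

Compute g(0), g(1), … for moves {2, 3, 7}:
k:     0  1  2  3  4  5  6  7  8  9 10 11 12 13 14 15 16 17 18 19 20 21 22 23
g(k):  0  0  1  1  2  0  0  1  1  2  0  0  1  1  2  0  0  1  1  2  0  0  1  1
So g(23) = 1.

1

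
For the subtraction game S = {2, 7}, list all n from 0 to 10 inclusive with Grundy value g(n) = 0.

0, 1, 4, 5, 9, 10

Grundy values for subtraction set {2, 7}:
g(0) = mex{} = 0
g(1) = mex{} = 0
g(2) = mex{0} = 1
g(3) = mex{0} = 1
g(4) = mex{1} = 0
g(5) = mex{1} = 0
g(6) = mex{0} = 1
g(7) = mex{0} = 1
g(8) = mex{0,1} = 2
g(9) = mex{1} = 0
g(10) = mex{1,2} = 0
The P-positions (g = 0) in 0..10 are 0, 1, 4, 5, 9, 10.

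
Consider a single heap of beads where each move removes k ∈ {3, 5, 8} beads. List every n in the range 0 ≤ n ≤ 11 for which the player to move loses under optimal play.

0, 1, 2, 11

Grundy values for subtraction set {3, 5, 8}:
g(0) = mex{} = 0
g(1) = mex{} = 0
g(2) = mex{} = 0
g(3) = mex{0} = 1
g(4) = mex{0} = 1
g(5) = mex{0} = 1
g(6) = mex{0,1} = 2
g(7) = mex{0,1} = 2
g(8) = mex{0,1} = 2
g(9) = mex{0,1,2} = 3
g(10) = mex{0,1,2} = 3
g(11) = mex{1,2} = 0
The P-positions (g = 0) in 0..11 are 0, 1, 2, 11.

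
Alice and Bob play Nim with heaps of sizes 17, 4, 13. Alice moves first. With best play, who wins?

Alice wins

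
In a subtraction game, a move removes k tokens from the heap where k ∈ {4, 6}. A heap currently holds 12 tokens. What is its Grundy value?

Grundy values for subtraction set {4, 6}:
g(0) = mex{} = 0
g(1) = mex{} = 0
g(2) = mex{} = 0
g(3) = mex{} = 0
g(4) = mex{0} = 1
g(5) = mex{0} = 1
g(6) = mex{0} = 1
g(7) = mex{0} = 1
g(8) = mex{0,1} = 2
g(9) = mex{0,1} = 2
g(10) = mex{1} = 0
g(11) = mex{1} = 0
g(12) = mex{1,2} = 0
So g(12) = 0.

0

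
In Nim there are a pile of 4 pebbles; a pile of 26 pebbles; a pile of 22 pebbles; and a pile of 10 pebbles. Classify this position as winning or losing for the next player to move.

Nim-sum: 4 XOR 26 XOR 22 XOR 10 = 2.
The nim-sum is 2 ≠ 0, so this is an N-position: the player to move can win.

Winning position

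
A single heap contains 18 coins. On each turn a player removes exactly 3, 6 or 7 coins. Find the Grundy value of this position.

Compute g(0), g(1), … for moves {3, 6, 7}:
k:     0  1  2  3  4  5  6  7  8  9 10 11 12 13 14 15 16 17 18
g(k):  0  0  0  1  1  1  2  2  2  3  0  0  0  1  1  1  2  2  2
So g(18) = 2.

2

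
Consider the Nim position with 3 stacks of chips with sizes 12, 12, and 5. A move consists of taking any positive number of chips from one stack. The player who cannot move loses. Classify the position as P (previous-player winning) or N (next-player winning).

Nim-sum: 12 XOR 12 XOR 5 = 5.
The nim-sum is 5 ≠ 0, so this is an N-position: the player to move can win.

N-position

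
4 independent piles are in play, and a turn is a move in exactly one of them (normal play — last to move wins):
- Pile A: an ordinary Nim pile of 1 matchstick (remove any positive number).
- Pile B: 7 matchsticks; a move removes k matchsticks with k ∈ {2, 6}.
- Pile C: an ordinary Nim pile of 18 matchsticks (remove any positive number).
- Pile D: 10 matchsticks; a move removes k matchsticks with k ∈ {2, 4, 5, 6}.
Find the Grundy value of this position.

Pile A is a plain Nim pile of size 1, so its Grundy value is 1.
Build the Grundy sequence for pile B with g(k) = mex{g(k−s) : s ∈ {2, 6}, s ≤ k}:
k:     0  1  2  3  4  5  6  7
g(k):  0  0  1  1  0  0  1  1
So g(7) = 1.
Pile C is a plain Nim pile of size 18, so its Grundy value is 18.
Build the Grundy sequence for pile D with g(k) = mex{g(k−s) : s ∈ {2, 4, 5, 6}, s ≤ k}:
k:     0  1  2  3  4  5  6  7  8  9 10
g(k):  0  0  1  1  2  2  3  3  0  0  1
So g(10) = 1.
By the Sprague-Grundy theorem, the Grundy value of a sum of independent games is the XOR of the component values.
Combined value = 1 XOR 1 XOR 18 XOR 1 = 19.

19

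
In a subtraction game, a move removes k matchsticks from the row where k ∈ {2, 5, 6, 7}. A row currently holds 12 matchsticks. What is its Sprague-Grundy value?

0

Build the Grundy sequence with g(k) = mex{g(k−s) : s ∈ {2, 5, 6, 7}, s ≤ k}:
g(0) = mex{} = 0
g(1) = mex{} = 0
g(2) = mex{0} = 1
g(3) = mex{0} = 1
g(4) = mex{1} = 0
g(5) = mex{0,1} = 2
g(6) = mex{0} = 1
g(7) = mex{0,1,2} = 3
g(8) = mex{0,1} = 2
g(9) = mex{0,1,3} = 2
g(10) = mex{0,1,2} = 3
g(11) = mex{0,1,2} = 3
g(12) = mex{1,2,3} = 0
So g(12) = 0.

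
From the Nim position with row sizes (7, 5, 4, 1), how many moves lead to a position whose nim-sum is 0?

3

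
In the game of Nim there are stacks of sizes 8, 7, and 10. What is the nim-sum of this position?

In binary:
  1000  (8)
  0111  (7)
  1010  (10)
  ----
  0101  (5)

5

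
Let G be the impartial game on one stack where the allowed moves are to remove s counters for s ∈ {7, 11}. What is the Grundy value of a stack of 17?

2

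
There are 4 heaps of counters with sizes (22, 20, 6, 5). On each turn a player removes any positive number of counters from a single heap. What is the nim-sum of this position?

1

In binary:
  10110  (22)
  10100  (20)
  00110  (6)
  00101  (5)
  -----
  00001  (1)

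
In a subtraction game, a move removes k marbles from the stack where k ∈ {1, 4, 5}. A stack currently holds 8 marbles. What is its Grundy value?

0

Compute g(0), g(1), … for moves {1, 4, 5}:
k:     0  1  2  3  4  5  6  7  8
g(k):  0  1  0  1  2  3  2  3  0
So g(8) = 0.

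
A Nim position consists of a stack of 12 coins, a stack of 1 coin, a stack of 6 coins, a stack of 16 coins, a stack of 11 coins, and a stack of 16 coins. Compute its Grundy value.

0

Bitwise XOR of the heap sizes:
  01100  (12)
  00001  (1)
  00110  (6)
  10000  (16)
  01011  (11)
  10000  (16)
  -----
  00000  (0)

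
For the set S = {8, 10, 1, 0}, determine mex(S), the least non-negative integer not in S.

2

The values 0, 1 are all present; 2 is the first non-negative integer missing from the set.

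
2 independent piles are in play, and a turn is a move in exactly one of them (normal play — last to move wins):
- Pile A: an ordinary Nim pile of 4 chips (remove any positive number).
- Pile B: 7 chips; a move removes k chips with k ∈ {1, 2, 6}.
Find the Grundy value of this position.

4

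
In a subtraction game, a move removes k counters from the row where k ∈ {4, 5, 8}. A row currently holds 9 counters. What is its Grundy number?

Build the Grundy sequence with g(k) = mex{g(k−s) : s ∈ {4, 5, 8}, s ≤ k}:
k:     0  1  2  3  4  5  6  7  8  9
g(k):  0  0  0  0  1  1  1  1  2  2
So g(9) = 2.

2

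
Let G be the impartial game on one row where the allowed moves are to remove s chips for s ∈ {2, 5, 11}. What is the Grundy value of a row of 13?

Compute g(0), g(1), … for moves {2, 5, 11}:
k:     0  1  2  3  4  5  6  7  8  9 10 11 12 13
g(k):  0  0  1  1  0  2  1  0  0  1  1  2  2  3
So g(13) = 3.

3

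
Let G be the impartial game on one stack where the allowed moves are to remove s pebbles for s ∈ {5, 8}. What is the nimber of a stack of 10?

2

Grundy values for subtraction set {5, 8}:
g(0) = mex{} = 0
g(1) = mex{} = 0
g(2) = mex{} = 0
g(3) = mex{} = 0
g(4) = mex{} = 0
g(5) = mex{0} = 1
g(6) = mex{0} = 1
g(7) = mex{0} = 1
g(8) = mex{0} = 1
g(9) = mex{0} = 1
g(10) = mex{0,1} = 2
So g(10) = 2.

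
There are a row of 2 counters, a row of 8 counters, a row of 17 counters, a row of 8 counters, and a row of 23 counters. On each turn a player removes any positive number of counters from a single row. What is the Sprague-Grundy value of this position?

4

Compute the nim-sum pairwise:
2 XOR 8 = 10
10 XOR 17 = 27
27 XOR 8 = 19
19 XOR 23 = 4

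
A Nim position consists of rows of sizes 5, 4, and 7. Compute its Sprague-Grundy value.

Nim-sum: 5 ^ 4 ^ 7 = 6.

6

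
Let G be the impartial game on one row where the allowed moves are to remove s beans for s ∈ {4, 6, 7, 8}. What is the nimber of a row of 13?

Grundy values for subtraction set {4, 6, 7, 8}:
g(0) = mex{} = 0
g(1) = mex{} = 0
g(2) = mex{} = 0
g(3) = mex{} = 0
g(4) = mex{0} = 1
g(5) = mex{0} = 1
g(6) = mex{0} = 1
g(7) = mex{0} = 1
g(8) = mex{0,1} = 2
g(9) = mex{0,1} = 2
g(10) = mex{0,1} = 2
g(11) = mex{0,1} = 2
g(12) = mex{1,2} = 0
g(13) = mex{1,2} = 0
So g(13) = 0.

0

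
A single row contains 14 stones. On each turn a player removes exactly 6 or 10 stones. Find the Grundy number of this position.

2

Grundy values for subtraction set {6, 10}:
g(0) = mex{} = 0
g(1) = mex{} = 0
g(2) = mex{} = 0
g(3) = mex{} = 0
g(4) = mex{} = 0
g(5) = mex{} = 0
g(6) = mex{0} = 1
g(7) = mex{0} = 1
g(8) = mex{0} = 1
g(9) = mex{0} = 1
g(10) = mex{0} = 1
g(11) = mex{0} = 1
g(12) = mex{0,1} = 2
g(13) = mex{0,1} = 2
g(14) = mex{0,1} = 2
So g(14) = 2.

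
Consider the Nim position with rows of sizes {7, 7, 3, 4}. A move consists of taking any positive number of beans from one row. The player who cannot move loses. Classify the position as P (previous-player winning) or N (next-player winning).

N-position

Nim-sum: 7 XOR 7 XOR 3 XOR 4 = 7.
The nim-sum is 7 ≠ 0, so this is an N-position: the player to move can win.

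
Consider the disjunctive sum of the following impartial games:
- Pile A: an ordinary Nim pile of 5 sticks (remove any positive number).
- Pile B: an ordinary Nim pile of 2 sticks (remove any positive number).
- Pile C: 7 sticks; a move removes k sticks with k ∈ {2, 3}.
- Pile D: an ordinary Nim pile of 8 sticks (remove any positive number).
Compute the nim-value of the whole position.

14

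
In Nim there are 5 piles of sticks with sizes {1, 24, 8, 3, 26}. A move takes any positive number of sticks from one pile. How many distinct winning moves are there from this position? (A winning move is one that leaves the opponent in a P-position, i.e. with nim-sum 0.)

Write each in binary and XOR column by column:
  00001  (1)
  11000  (24)
  01000  (8)
  00011  (3)
  11010  (26)
  -----
  01000  (8)
The overall nim-sum is X = 8. A pile of size p has a winning move iff p XOR X < p (reduce it to p XOR X).
  1: 1 XOR 8 = 9 ≥ 1 — no move.
  24: 24 XOR 8 = 16 < 24 — winning move (to 16).
  8: 8 XOR 8 = 0 < 8 — winning move (to 0).
  3: 3 XOR 8 = 11 ≥ 3 — no move.
  26: 26 XOR 8 = 18 < 26 — winning move (to 18).
That gives 3 winning moves.

3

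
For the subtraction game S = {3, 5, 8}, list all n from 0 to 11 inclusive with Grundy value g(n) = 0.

0, 1, 2, 11

Build the Grundy sequence with g(k) = mex{g(k−s) : s ∈ {3, 5, 8}, s ≤ k}:
g(0) = mex{} = 0
g(1) = mex{} = 0
g(2) = mex{} = 0
g(3) = mex{0} = 1
g(4) = mex{0} = 1
g(5) = mex{0} = 1
g(6) = mex{0,1} = 2
g(7) = mex{0,1} = 2
g(8) = mex{0,1} = 2
g(9) = mex{0,1,2} = 3
g(10) = mex{0,1,2} = 3
g(11) = mex{1,2} = 0
The P-positions (g = 0) in 0..11 are 0, 1, 2, 11.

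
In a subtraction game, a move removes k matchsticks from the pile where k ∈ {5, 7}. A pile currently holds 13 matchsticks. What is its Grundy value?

0

Grundy values for subtraction set {5, 7}:
k:     0  1  2  3  4  5  6  7  8  9 10 11 12 13
g(k):  0  0  0  0  0  1  1  1  1  1  2  2  0  0
So g(13) = 0.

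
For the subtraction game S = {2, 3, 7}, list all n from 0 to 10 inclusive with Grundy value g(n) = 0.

0, 1, 5, 6, 10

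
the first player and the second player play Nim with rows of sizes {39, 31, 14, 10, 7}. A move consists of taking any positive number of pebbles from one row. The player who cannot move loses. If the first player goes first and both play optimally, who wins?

Compute the nim-sum pairwise:
39 ⊕ 31 = 56
56 ⊕ 14 = 54
54 ⊕ 10 = 60
60 ⊕ 7 = 59
The nim-sum is 59 ≠ 0, so this is an N-position: the player to move can win; the first player has a winning move.

the first player wins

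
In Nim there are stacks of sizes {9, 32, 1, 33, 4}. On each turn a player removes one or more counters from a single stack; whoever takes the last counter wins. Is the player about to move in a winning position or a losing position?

Compute the nim-sum pairwise:
9 XOR 32 = 41
41 XOR 1 = 40
40 XOR 33 = 9
9 XOR 4 = 13
The nim-sum is 13 ≠ 0, so this is an N-position: the player to move can win.

Winning position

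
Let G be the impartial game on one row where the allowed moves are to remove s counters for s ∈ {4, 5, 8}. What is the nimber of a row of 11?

2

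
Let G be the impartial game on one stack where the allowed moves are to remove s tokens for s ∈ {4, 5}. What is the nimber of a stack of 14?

Compute g(0), g(1), … for moves {4, 5}:
g(0) = mex{} = 0
g(1) = mex{} = 0
g(2) = mex{} = 0
g(3) = mex{} = 0
g(4) = mex{0} = 1
g(5) = mex{0} = 1
g(6) = mex{0} = 1
g(7) = mex{0} = 1
g(8) = mex{0,1} = 2
g(9) = mex{1} = 0
g(10) = mex{1} = 0
g(11) = mex{1} = 0
g(12) = mex{1,2} = 0
g(13) = mex{0,2} = 1
g(14) = mex{0} = 1
So g(14) = 1.

1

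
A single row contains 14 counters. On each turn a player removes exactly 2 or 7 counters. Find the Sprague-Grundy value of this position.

Grundy values for subtraction set {2, 7}:
g(0) = mex{} = 0
g(1) = mex{} = 0
g(2) = mex{0} = 1
g(3) = mex{0} = 1
g(4) = mex{1} = 0
g(5) = mex{1} = 0
g(6) = mex{0} = 1
g(7) = mex{0} = 1
g(8) = mex{0,1} = 2
g(9) = mex{1} = 0
g(10) = mex{1,2} = 0
g(11) = mex{0} = 1
g(12) = mex{0} = 1
g(13) = mex{1} = 0
g(14) = mex{1} = 0
So g(14) = 0.

0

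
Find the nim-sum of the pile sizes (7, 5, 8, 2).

8

Write each in binary and XOR column by column:
  0111  (7)
  0101  (5)
  1000  (8)
  0010  (2)
  ----
  1000  (8)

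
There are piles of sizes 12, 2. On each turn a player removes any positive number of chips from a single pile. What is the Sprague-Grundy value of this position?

14

Compute the nim-sum pairwise:
12 ^ 2 = 14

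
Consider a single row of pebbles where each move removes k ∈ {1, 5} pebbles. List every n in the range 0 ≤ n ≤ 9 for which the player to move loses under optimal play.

0, 2, 4, 6, 8

Compute g(0), g(1), … for moves {1, 5}:
g(0) = mex{} = 0
g(1) = mex{0} = 1
g(2) = mex{1} = 0
g(3) = mex{0} = 1
g(4) = mex{1} = 0
g(5) = mex{0} = 1
g(6) = mex{1} = 0
g(7) = mex{0} = 1
g(8) = mex{1} = 0
g(9) = mex{0} = 1
The P-positions (g = 0) in 0..9 are 0, 2, 4, 6, 8.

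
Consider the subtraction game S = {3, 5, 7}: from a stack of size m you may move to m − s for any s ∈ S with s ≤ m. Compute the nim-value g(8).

Grundy values for subtraction set {3, 5, 7}:
g(0) = mex{} = 0
g(1) = mex{} = 0
g(2) = mex{} = 0
g(3) = mex{0} = 1
g(4) = mex{0} = 1
g(5) = mex{0} = 1
g(6) = mex{0,1} = 2
g(7) = mex{0,1} = 2
g(8) = mex{0,1} = 2
So g(8) = 2.

2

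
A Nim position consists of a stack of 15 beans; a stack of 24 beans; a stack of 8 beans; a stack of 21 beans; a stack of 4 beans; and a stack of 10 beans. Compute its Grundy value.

4

Bitwise XOR of the heap sizes:
  01111  (15)
  11000  (24)
  01000  (8)
  10101  (21)
  00100  (4)
  01010  (10)
  -----
  00100  (4)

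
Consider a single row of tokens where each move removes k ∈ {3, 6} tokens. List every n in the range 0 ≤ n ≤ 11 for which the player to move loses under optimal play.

0, 1, 2, 9, 10, 11

Build the Grundy sequence with g(k) = mex{g(k−s) : s ∈ {3, 6}, s ≤ k}:
g(0) = mex{} = 0
g(1) = mex{} = 0
g(2) = mex{} = 0
g(3) = mex{0} = 1
g(4) = mex{0} = 1
g(5) = mex{0} = 1
g(6) = mex{0,1} = 2
g(7) = mex{0,1} = 2
g(8) = mex{0,1} = 2
g(9) = mex{1,2} = 0
g(10) = mex{1,2} = 0
g(11) = mex{1,2} = 0
The P-positions (g = 0) in 0..11 are 0, 1, 2, 9, 10, 11.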